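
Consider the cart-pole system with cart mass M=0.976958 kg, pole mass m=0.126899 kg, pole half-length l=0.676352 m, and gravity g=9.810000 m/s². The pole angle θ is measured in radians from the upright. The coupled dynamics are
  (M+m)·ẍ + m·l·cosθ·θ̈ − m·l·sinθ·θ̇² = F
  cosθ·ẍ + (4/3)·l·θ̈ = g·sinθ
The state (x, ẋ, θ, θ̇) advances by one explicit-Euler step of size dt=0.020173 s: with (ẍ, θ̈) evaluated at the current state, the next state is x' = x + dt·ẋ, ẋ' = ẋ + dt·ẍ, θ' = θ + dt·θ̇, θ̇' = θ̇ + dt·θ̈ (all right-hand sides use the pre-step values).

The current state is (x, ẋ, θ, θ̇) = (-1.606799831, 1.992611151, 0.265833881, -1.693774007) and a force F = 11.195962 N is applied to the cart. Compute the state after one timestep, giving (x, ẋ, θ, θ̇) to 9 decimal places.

sinθ=0.262713949, cosθ=0.964873764
temp = (F + m·l·θ̇²·sinθ)/(M+m) = (11.195962 + 0.064688196)/1.103857 = 10.201185657
θ̈ = (g·sinθ − cosθ·temp)/(l·(4/3 − m·cos²θ/(M+m))) = -8.759938810
ẍ = temp − m·l·θ̈·cosθ/(M+m) = 10.858373820
Euler: x'=-1.606799831+0.020173·1.992611151=-1.566602886, ẋ'=1.992611151+0.020173·10.858373820=2.211657126
       θ'=0.265833881+0.020173·-1.693774007=0.231665378, θ̇'=-1.693774007+0.020173·-8.759938810=-1.870488253

(-1.566602886, 2.211657126, 0.231665378, -1.870488253)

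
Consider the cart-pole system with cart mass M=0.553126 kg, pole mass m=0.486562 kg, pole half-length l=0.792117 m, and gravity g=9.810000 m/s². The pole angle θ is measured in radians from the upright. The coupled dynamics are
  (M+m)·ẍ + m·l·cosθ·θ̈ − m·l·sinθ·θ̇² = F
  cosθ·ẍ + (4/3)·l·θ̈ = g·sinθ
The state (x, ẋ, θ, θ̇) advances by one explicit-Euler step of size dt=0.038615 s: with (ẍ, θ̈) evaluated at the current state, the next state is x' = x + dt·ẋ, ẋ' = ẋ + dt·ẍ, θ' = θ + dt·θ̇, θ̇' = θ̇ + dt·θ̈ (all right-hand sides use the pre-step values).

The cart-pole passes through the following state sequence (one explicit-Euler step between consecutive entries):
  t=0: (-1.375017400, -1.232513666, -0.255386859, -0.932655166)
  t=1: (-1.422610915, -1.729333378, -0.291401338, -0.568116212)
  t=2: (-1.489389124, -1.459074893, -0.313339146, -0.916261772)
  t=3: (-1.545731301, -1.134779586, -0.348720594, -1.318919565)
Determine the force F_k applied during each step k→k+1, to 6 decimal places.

step 0→1:
  ẍ = (ẋ'−ẋ)/dt = (-1.729333378−-1.232513666)/0.038615 = -12.865977
  θ̈ = (θ̇'−θ̇)/dt = (-0.568116212−-0.932655166)/0.038615 = 9.440346
  sinθ=-0.252620, cosθ=0.967566
  F = (M+m)·ẍ + m·l·cosθ·θ̈ − m·l·sinθ·θ̇² = -13.376602 + 3.520431 − -0.084691 = -9.771480
step 1→2:
  ẍ = (ẋ'−ẋ)/dt = (-1.459074893−-1.729333378)/0.038615 = 6.998795
  θ̈ = (θ̇'−θ̇)/dt = (-0.916261772−-0.568116212)/0.038615 = -9.015811
  sinθ=-0.287295, cosθ=0.957842
  F = (M+m)·ẍ + m·l·cosθ·θ̈ − m·l·sinθ·θ̇² = 7.276564 + -3.328330 − -0.035738 = 3.983972
step 2→3:
  ẍ = (ẋ'−ẋ)/dt = (-1.134779586−-1.459074893)/0.038615 = 8.398169
  θ̈ = (θ̇'−θ̇)/dt = (-1.318919565−-0.916261772)/0.038615 = -10.427497
  sinθ=-0.308237, cosθ=0.951310
  F = (M+m)·ẍ + m·l·cosθ·θ̈ − m·l·sinθ·θ̇² = 8.731476 + -3.823222 − -0.099736 = 5.007990

F_0 = -9.771480 N
F_1 = 3.983972 N
F_2 = 5.007990 N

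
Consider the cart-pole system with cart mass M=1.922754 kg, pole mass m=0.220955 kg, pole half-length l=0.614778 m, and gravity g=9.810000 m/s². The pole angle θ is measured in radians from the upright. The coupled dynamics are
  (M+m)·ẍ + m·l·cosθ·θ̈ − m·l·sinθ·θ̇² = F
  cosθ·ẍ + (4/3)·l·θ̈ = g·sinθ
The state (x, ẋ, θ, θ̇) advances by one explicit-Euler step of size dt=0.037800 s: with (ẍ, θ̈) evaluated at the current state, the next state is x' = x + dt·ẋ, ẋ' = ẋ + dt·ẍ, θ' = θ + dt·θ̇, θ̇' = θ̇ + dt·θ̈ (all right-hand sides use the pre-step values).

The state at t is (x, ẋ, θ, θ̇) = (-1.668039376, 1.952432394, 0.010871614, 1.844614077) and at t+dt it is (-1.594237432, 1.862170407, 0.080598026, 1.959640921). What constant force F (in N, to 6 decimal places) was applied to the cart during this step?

ẍ = (ẋ'−ẋ)/dt = (1.862170407−1.952432394)/0.037800 = -2.387883
θ̈ = (θ̇'−θ̇)/dt = (1.959640921−1.844614077)/0.037800 = 3.043038
sinθ=0.010871, cosθ=0.999941
F = (M+m)·ẍ + m·l·cosθ·θ̈ − m·l·sinθ·θ̇² = -5.118927 + 0.413337 − 0.005025 = -4.710615

F = -4.710615 N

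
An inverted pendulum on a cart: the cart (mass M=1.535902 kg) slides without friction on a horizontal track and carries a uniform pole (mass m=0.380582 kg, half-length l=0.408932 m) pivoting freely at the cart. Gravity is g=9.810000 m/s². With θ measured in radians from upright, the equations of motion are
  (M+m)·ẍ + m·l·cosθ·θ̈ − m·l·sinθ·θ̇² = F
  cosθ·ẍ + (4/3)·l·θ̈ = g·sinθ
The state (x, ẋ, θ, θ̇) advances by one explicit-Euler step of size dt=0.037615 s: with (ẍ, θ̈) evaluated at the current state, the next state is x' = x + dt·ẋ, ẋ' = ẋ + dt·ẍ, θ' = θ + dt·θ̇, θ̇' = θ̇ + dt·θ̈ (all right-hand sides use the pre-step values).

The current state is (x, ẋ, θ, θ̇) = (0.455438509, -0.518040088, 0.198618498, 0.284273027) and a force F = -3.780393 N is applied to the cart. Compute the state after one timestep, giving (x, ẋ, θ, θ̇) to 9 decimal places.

sinθ=0.197315178, cosθ=0.980340105
temp = (F + m·l·θ̇²·sinθ)/(M+m) = (-3.780393 + 0.002481596)/1.916484 = -1.971272081
θ̈ = (g·sinθ − cosθ·temp)/(l·(4/3 − m·cos²θ/(M+m))) = 8.279542282
ẍ = temp − m·l·θ̈·cosθ/(M+m) = -2.630411433
Euler: x'=0.455438509+0.037615·-0.518040088=0.435952431, ẋ'=-0.518040088+0.037615·-2.630411433=-0.616983014
       θ'=0.198618498+0.037615·0.284273027=0.209311428, θ̇'=0.284273027+0.037615·8.279542282=0.595708010

(0.435952431, -0.616983014, 0.209311428, 0.595708010)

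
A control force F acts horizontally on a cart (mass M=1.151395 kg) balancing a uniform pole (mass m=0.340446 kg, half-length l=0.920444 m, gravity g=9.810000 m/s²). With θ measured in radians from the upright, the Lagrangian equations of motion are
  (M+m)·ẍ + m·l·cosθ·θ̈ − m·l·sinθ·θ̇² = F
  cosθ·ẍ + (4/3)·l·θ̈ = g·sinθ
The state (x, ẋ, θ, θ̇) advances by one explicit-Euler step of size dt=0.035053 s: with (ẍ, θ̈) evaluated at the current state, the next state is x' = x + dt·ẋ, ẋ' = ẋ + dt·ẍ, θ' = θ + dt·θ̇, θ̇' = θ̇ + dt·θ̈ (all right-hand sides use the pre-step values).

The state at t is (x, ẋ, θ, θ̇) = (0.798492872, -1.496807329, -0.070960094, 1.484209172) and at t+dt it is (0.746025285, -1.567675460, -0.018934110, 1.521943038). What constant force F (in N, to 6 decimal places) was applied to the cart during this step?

F = -2.630697 N

ẍ = (ẋ'−ẋ)/dt = (-1.567675460−-1.496807329)/0.035053 = -2.021742
θ̈ = (θ̇'−θ̇)/dt = (1.521943038−1.484209172)/0.035053 = 1.076480
sinθ=-0.070901, cosθ=0.997483
F = (M+m)·ẍ + m·l·cosθ·θ̈ − m·l·sinθ·θ̇² = -3.016118 + 0.336479 − -0.048942 = -2.630697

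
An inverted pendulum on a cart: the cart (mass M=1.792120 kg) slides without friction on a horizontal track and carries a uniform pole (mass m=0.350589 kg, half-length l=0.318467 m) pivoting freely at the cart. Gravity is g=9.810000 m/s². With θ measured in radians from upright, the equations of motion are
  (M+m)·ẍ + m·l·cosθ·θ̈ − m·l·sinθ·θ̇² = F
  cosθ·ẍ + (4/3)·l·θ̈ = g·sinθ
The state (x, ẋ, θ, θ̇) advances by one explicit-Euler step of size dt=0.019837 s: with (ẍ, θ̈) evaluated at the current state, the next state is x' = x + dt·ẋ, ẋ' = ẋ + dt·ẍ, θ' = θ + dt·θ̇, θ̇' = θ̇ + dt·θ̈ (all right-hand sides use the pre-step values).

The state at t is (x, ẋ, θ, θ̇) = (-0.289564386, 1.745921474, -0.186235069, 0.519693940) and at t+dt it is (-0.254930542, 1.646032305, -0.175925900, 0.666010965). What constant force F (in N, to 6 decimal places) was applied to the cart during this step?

ẍ = (ẋ'−ẋ)/dt = (1.646032305−1.745921474)/0.019837 = -5.035498
θ̈ = (θ̇'−θ̇)/dt = (0.666010965−0.519693940)/0.019837 = 7.375965
sinθ=-0.185160, cosθ=0.982708
F = (M+m)·ẍ + m·l·cosθ·θ̈ − m·l·sinθ·θ̇² = -10.789606 + 0.809294 − -0.005583 = -9.974729

F = -9.974729 N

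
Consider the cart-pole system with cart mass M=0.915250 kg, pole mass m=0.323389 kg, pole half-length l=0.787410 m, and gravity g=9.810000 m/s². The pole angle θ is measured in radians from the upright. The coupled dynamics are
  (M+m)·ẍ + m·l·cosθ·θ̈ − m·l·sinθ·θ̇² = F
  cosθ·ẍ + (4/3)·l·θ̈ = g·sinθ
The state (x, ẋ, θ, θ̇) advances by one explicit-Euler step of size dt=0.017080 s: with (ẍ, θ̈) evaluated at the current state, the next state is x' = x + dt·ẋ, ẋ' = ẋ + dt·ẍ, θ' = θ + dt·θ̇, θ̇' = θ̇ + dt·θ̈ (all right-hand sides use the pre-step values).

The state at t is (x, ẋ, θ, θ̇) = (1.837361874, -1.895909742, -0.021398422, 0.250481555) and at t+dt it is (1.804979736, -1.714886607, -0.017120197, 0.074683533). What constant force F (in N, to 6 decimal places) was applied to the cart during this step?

F = 10.507801 N

ẍ = (ẋ'−ẋ)/dt = (-1.714886607−-1.895909742)/0.017080 = 10.598544
θ̈ = (θ̇'−θ̇)/dt = (0.074683533−0.250481555)/0.017080 = -10.292624
sinθ=-0.021397, cosθ=0.999771
F = (M+m)·ẍ + m·l·cosθ·θ̈ − m·l·sinθ·θ̇² = 13.127770 + -2.620311 − -0.000342 = 10.507801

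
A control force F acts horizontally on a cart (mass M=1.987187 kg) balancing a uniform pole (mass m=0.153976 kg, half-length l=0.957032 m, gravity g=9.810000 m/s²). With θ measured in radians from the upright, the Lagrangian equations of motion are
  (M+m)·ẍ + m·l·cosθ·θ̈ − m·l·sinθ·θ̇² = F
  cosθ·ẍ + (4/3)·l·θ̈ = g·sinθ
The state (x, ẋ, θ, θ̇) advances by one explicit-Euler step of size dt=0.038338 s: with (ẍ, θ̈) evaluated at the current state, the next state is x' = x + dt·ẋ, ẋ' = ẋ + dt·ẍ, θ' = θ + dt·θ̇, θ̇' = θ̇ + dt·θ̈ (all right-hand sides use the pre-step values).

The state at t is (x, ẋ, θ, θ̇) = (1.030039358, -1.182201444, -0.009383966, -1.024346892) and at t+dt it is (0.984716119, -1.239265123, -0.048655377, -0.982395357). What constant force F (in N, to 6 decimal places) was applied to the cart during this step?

ẍ = (ẋ'−ẋ)/dt = (-1.239265123−-1.182201444)/0.038338 = -1.488437
θ̈ = (θ̇'−θ̇)/dt = (-0.982395357−-1.024346892)/0.038338 = 1.094255
sinθ=-0.009384, cosθ=0.999956
F = (M+m)·ẍ + m·l·cosθ·θ̈ − m·l·sinθ·θ̇² = -3.186985 + 0.161242 − -0.001451 = -3.024292

F = -3.024292 N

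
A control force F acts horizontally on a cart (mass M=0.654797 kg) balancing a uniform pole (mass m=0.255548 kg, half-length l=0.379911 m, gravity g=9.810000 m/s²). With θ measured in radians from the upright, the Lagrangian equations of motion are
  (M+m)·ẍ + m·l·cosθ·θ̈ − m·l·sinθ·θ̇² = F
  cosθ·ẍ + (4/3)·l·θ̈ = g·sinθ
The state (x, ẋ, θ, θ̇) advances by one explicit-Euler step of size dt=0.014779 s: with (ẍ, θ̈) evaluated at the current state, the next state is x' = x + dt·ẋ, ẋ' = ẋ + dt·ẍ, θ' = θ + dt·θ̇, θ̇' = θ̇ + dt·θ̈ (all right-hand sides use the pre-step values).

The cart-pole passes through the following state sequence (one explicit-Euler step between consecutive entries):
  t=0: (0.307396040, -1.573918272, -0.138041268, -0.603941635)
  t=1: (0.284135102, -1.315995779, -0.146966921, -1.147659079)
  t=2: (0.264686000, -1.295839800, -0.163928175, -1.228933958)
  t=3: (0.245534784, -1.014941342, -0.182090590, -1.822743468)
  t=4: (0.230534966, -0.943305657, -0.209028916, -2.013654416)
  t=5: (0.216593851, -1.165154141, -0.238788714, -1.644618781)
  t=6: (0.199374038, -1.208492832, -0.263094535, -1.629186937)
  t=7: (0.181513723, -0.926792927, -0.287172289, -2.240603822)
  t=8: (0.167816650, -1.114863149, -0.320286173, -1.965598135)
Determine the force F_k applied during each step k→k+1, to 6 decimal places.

F_0 = 12.354390 N
F_1 = 0.732126 N
F_2 = 13.477957 N
F_3 = 3.237579 N
F_4 = -11.212074 N
F_5 = -2.508934 N
F_6 = 13.540660 N
F_7 = -9.713974 N

step 0→1:
  ẍ = (ẋ'−ẋ)/dt = (-1.315995779−-1.573918272)/0.014779 = 17.451958
  θ̈ = (θ̇'−θ̇)/dt = (-1.147659079−-0.603941635)/0.014779 = -36.789867
  sinθ=-0.137603, cosθ=0.990487
  F = (M+m)·ẍ + m·l·cosθ·θ̈ − m·l·sinθ·θ̇² = 15.887303 + -3.537786 − -0.004873 = 12.354390
step 1→2:
  ẍ = (ẋ'−ẋ)/dt = (-1.295839800−-1.315995779)/0.014779 = 1.363826
  θ̈ = (θ̇'−θ̇)/dt = (-1.228933958−-1.147659079)/0.014779 = -5.499349
  sinθ=-0.146438, cosθ=0.989220
  F = (M+m)·ẍ + m·l·cosθ·θ̈ − m·l·sinθ·θ̇² = 1.241552 + -0.528151 − -0.018726 = 0.732126
step 2→3:
  ẍ = (ẋ'−ẋ)/dt = (-1.014941342−-1.295839800)/0.014779 = 19.006594
  θ̈ = (θ̇'−θ̇)/dt = (-1.822743468−-1.228933958)/0.014779 = -40.179275
  sinθ=-0.163195, cosθ=0.986594
  F = (M+m)·ẍ + m·l·cosθ·θ̈ − m·l·sinθ·θ̇² = 17.302558 + -3.848530 − -0.023929 = 13.477957
step 3→4:
  ẍ = (ẋ'−ẋ)/dt = (-0.943305657−-1.014941342)/0.014779 = 4.847127
  θ̈ = (θ̇'−θ̇)/dt = (-2.013654416−-1.822743468)/0.014779 = -12.917718
  sinθ=-0.181086, cosθ=0.983467
  F = (M+m)·ẍ + m·l·cosθ·θ̈ − m·l·sinθ·θ̇² = 4.412558 + -1.233389 − -0.058410 = 3.237579
step 4→5:
  ẍ = (ẋ'−ẋ)/dt = (-1.165154141−-0.943305657)/0.014779 = -15.011062
  θ̈ = (θ̇'−θ̇)/dt = (-1.644618781−-2.013654416)/0.014779 = 24.970271
  sinθ=-0.207510, cosθ=0.978233
  F = (M+m)·ẍ + m·l·cosθ·θ̈ − m·l·sinθ·θ̇² = -13.665245 + 2.371482 − -0.081689 = -11.212074
step 5→6:
  ẍ = (ẋ'−ẋ)/dt = (-1.208492832−-1.165154141)/0.014779 = -2.932451
  θ̈ = (θ̇'−θ̇)/dt = (-1.629186937−-1.644618781)/0.014779 = 1.044174
  sinθ=-0.236526, cosθ=0.971625
  F = (M+m)·ẍ + m·l·cosθ·θ̈ − m·l·sinθ·θ̇² = -2.669542 + 0.098498 − -0.062110 = -2.508934
step 6→7:
  ẍ = (ẋ'−ẋ)/dt = (-0.926792927−-1.208492832)/0.014779 = 19.060823
  θ̈ = (θ̇'−θ̇)/dt = (-2.240603822−-1.629186937)/0.014779 = -41.370653
  sinθ=-0.260070, cosθ=0.965590
  F = (M+m)·ẍ + m·l·cosθ·θ̈ − m·l·sinθ·θ̇² = 17.351925 + -3.878282 − -0.067017 = 13.540660
step 7→8:
  ẍ = (ẋ'−ẋ)/dt = (-1.114863149−-0.926792927)/0.014779 = -12.725504
  θ̈ = (θ̇'−θ̇)/dt = (-1.965598135−-2.240603822)/0.014779 = 18.607868
  sinθ=-0.283241, cosθ=0.959049
  F = (M+m)·ẍ + m·l·cosθ·θ̈ − m·l·sinθ·θ̇² = -11.584599 + 1.732573 − -0.138052 = -9.713974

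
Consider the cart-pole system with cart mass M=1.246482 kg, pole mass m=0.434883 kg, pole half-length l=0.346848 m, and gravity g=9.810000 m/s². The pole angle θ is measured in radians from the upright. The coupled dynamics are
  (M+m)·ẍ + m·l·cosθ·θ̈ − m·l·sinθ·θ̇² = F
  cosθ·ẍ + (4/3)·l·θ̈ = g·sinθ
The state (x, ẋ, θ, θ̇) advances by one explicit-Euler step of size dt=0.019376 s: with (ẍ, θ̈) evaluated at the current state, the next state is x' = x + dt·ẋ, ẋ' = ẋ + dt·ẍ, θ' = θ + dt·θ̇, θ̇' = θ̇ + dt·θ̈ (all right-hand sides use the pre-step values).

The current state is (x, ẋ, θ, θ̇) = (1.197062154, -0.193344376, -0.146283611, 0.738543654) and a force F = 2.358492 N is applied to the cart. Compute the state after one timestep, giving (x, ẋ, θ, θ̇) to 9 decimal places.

(1.193315913, -0.153402587, -0.131973589, 0.593188531)

sinθ=-0.145762451, cosθ=0.989319619
temp = (F + m·l·θ̇²·sinθ)/(M+m) = (2.358492 + -0.011992497)/1.681365 = 1.395591976
θ̈ = (g·sinθ − cosθ·temp)/(l·(4/3 − m·cos²θ/(M+m))) = -7.501812726
ẍ = temp − m·l·θ̈·cosθ/(M+m) = 2.061405270
Euler: x'=1.197062154+0.019376·-0.193344376=1.193315913, ẋ'=-0.193344376+0.019376·2.061405270=-0.153402587
       θ'=-0.146283611+0.019376·0.738543654=-0.131973589, θ̇'=0.738543654+0.019376·-7.501812726=0.593188531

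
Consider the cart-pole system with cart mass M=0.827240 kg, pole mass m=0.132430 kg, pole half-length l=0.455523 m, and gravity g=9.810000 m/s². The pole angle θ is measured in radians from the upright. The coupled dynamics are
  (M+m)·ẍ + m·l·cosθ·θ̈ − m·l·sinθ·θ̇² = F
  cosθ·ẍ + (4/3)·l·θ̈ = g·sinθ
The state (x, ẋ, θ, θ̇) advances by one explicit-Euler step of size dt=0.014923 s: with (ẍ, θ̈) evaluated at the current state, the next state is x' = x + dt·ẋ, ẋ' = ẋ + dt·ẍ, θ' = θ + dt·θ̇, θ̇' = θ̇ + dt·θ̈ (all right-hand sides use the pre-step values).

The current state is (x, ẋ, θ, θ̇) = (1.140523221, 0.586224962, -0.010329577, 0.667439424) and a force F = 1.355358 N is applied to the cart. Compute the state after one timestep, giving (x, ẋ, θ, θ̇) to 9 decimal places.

sinθ=-0.010329393, cosθ=0.999946650
temp = (F + m·l·θ̇²·sinθ)/(M+m) = (1.355358 + -0.000277585)/0.959670 = 1.412027484
θ̈ = (g·sinθ − cosθ·temp)/(l·(4/3 − m·cos²θ/(M+m))) = -2.779162357
ẍ = temp − m·l·θ̈·cosθ/(M+m) = 1.586716468
Euler: x'=1.140523221+0.014923·0.586224962=1.149271456, ẋ'=0.586224962+0.014923·1.586716468=0.609903532
       θ'=-0.010329577+0.014923·0.667439424=-0.000369378, θ̇'=0.667439424+0.014923·-2.779162357=0.625965984

(1.149271456, 0.609903532, -0.000369378, 0.625965984)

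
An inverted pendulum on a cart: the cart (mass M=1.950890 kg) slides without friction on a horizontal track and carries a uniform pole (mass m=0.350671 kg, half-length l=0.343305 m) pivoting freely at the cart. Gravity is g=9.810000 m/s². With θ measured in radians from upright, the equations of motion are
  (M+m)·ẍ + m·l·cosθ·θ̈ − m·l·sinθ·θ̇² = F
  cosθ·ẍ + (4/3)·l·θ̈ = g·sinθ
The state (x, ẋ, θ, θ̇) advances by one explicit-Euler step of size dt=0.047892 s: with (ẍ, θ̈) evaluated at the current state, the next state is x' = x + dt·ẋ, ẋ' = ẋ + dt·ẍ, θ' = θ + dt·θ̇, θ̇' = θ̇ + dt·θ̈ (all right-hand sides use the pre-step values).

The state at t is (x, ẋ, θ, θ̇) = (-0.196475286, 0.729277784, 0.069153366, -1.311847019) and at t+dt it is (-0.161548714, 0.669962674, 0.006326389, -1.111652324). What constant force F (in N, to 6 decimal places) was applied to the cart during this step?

F = -2.362810 N

ẍ = (ẋ'−ẋ)/dt = (0.669962674−0.729277784)/0.047892 = -1.238518
θ̈ = (θ̇'−θ̇)/dt = (-1.111652324−-1.311847019)/0.047892 = 4.180128
sinθ=0.069098, cosθ=0.997610
F = (M+m)·ẍ + m·l·cosθ·θ̈ − m·l·sinθ·θ̇² = -2.850525 + 0.502031 − 0.014316 = -2.362810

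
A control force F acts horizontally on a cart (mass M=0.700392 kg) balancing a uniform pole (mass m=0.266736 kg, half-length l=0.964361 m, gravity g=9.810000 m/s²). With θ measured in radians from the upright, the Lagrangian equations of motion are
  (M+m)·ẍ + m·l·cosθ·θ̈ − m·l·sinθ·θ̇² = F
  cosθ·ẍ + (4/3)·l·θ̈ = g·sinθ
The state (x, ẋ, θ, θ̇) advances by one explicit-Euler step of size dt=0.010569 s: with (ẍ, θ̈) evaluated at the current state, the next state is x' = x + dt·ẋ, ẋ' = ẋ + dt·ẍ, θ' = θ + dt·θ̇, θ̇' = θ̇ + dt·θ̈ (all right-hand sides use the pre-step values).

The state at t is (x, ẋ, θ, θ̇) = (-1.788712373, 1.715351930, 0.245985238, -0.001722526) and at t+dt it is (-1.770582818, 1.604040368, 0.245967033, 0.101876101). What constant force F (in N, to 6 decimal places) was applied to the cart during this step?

F = -7.740189 N

ẍ = (ẋ'−ẋ)/dt = (1.604040368−1.715351930)/0.010569 = -10.531892
θ̈ = (θ̇'−θ̇)/dt = (0.101876101−-0.001722526)/0.010569 = 9.802122
sinθ=0.243512, cosθ=0.969898
F = (M+m)·ẍ + m·l·cosθ·θ̈ − m·l·sinθ·θ̇² = -10.185687 + 2.445498 − 0.000000 = -7.740189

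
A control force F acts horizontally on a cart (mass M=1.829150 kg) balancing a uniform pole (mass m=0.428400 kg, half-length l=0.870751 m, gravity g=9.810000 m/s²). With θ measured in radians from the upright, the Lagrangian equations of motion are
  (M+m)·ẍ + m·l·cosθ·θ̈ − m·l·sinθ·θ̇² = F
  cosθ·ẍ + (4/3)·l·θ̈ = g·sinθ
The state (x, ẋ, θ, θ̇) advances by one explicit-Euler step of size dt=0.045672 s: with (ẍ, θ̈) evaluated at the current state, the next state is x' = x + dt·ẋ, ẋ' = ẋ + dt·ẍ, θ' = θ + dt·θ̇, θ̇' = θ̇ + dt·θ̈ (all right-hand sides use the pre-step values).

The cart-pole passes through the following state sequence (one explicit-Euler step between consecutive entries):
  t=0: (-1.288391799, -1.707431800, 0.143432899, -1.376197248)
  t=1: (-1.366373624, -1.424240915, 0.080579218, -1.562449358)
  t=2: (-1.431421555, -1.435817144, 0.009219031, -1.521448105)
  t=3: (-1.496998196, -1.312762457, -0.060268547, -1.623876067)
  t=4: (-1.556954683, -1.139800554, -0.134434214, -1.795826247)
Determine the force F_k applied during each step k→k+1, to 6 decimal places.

F_0 = 12.391426 N
F_1 = -0.311715 N
F_2 = 5.238034 N
F_3 = 7.206824 N

step 0→1:
  ẍ = (ẋ'−ẋ)/dt = (-1.424240915−-1.707431800)/0.045672 = 6.200536
  θ̈ = (θ̇'−θ̇)/dt = (-1.562449358−-1.376197248)/0.045672 = -4.078037
  sinθ=0.142942, cosθ=0.989731
  F = (M+m)·ẍ + m·l·cosθ·θ̈ − m·l·sinθ·θ̇² = 13.998020 + -1.505608 − 0.100987 = 12.391426
step 1→2:
  ẍ = (ẋ'−ẋ)/dt = (-1.435817144−-1.424240915)/0.045672 = -0.253464
  θ̈ = (θ̇'−θ̇)/dt = (-1.521448105−-1.562449358)/0.045672 = 0.897733
  sinθ=0.080492, cosθ=0.996755
  F = (M+m)·ẍ + m·l·cosθ·θ̈ − m·l·sinθ·θ̇² = -0.572209 + 0.333794 − 0.073301 = -0.311715
step 2→3:
  ẍ = (ẋ'−ẋ)/dt = (-1.312762457−-1.435817144)/0.045672 = 2.694314
  θ̈ = (θ̇'−θ̇)/dt = (-1.623876067−-1.521448105)/0.045672 = -2.242686
  sinθ=0.009219, cosθ=0.999958
  F = (M+m)·ẍ + m·l·cosθ·θ̈ − m·l·sinθ·θ̇² = 6.082547 + -0.836553 − 0.007960 = 5.238034
step 3→4:
  ẍ = (ẋ'−ẋ)/dt = (-1.139800554−-1.312762457)/0.045672 = 3.787045
  θ̈ = (θ̇'−θ̇)/dt = (-1.795826247−-1.623876067)/0.045672 = -3.764893
  sinθ=-0.060232, cosθ=0.998184
  F = (M+m)·ẍ + m·l·cosθ·θ̈ − m·l·sinθ·θ̇² = 8.549443 + -1.401867 − -0.059248 = 7.206824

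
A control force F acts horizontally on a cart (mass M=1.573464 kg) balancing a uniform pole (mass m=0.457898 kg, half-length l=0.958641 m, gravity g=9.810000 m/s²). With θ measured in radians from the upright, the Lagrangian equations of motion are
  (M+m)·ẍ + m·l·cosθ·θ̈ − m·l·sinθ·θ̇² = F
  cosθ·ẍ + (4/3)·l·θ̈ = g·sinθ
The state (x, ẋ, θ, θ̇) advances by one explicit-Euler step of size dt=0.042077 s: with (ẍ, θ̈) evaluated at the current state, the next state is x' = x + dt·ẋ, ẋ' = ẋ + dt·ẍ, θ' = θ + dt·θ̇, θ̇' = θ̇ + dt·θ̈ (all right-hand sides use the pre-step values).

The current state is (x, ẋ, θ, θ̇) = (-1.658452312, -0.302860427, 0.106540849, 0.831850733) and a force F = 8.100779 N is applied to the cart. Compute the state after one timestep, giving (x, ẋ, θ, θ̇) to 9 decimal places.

sinθ=0.106339407, cosθ=0.994329890
temp = (F + m·l·θ̇²·sinθ)/(M+m) = (8.100779 + 0.032300540)/2.031362 = 4.003756859
θ̈ = (g·sinθ − cosθ·temp)/(l·(4/3 − m·cos²θ/(M+m))) = -2.759750660
ẍ = temp − m·l·θ̈·cosθ/(M+m) = 4.596733742
Euler: x'=-1.658452312+0.042077·-0.302860427=-1.671195770, ẋ'=-0.302860427+0.042077·4.596733742=-0.109443661
       θ'=0.106540849+0.042077·0.831850733=0.141542632, θ̇'=0.831850733+0.042077·-2.759750660=0.715728704

(-1.671195770, -0.109443661, 0.141542632, 0.715728704)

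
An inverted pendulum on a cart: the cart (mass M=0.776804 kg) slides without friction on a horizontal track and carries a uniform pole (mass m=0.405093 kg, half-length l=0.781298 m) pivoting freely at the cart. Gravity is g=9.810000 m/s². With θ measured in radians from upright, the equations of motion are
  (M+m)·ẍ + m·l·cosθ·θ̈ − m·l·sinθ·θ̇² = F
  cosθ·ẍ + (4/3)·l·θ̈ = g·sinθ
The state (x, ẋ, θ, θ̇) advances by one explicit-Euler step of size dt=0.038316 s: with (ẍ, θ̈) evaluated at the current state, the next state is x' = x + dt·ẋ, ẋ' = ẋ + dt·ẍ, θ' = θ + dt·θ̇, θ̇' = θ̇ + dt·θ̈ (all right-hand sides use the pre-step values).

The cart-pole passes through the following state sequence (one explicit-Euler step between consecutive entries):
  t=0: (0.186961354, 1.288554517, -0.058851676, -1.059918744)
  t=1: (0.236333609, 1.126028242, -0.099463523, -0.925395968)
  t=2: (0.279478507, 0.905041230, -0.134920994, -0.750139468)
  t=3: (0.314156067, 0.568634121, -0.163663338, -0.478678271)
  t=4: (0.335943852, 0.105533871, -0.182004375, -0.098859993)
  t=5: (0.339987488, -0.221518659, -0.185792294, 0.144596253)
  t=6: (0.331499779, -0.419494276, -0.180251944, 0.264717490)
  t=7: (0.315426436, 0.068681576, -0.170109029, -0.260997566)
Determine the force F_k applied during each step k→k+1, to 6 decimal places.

step 0→1:
  ẍ = (ẋ'−ẋ)/dt = (1.126028242−1.288554517)/0.038316 = -4.241734
  θ̈ = (θ̇'−θ̇)/dt = (-0.925395968−-1.059918744)/0.038316 = 3.510877
  sinθ=-0.058818, cosθ=0.998269
  F = (M+m)·ẍ + m·l·cosθ·θ̈ − m·l·sinθ·θ̇² = -5.013293 + 1.109263 − -0.020913 = -3.883116
step 1→2:
  ẍ = (ẋ'−ẋ)/dt = (0.905041230−1.126028242)/0.038316 = -5.767486
  θ̈ = (θ̇'−θ̇)/dt = (-0.750139468−-0.925395968)/0.038316 = 4.573977
  sinθ=-0.099300, cosθ=0.995058
  F = (M+m)·ẍ + m·l·cosθ·θ̈ − m·l·sinθ·θ̇² = -6.816575 + 1.440501 − -0.026914 = -5.349160
step 2→3:
  ẍ = (ẋ'−ẋ)/dt = (0.568634121−0.905041230)/0.038316 = -8.779808
  θ̈ = (θ̇'−θ̇)/dt = (-0.478678271−-0.750139468)/0.038316 = 7.084800
  sinθ=-0.134512, cosθ=0.990912
  F = (M+m)·ẍ + m·l·cosθ·θ̈ − m·l·sinθ·θ̇² = -10.376828 + 2.221949 − -0.023956 = -8.130923
step 3→4:
  ẍ = (ẋ'−ẋ)/dt = (0.105533871−0.568634121)/0.038316 = -12.086341
  θ̈ = (θ̇'−θ̇)/dt = (-0.098859993−-0.478678271)/0.038316 = 9.912785
  sinθ=-0.162934, cosθ=0.986637
  F = (M+m)·ẍ + m·l·cosθ·θ̈ − m·l·sinθ·θ̇² = -14.284810 + 3.095455 − -0.011816 = -11.177539
step 4→5:
  ẍ = (ẋ'−ẋ)/dt = (-0.221518659−0.105533871)/0.038316 = -8.535665
  θ̈ = (θ̇'−θ̇)/dt = (0.144596253−-0.098859993)/0.038316 = 6.353906
  sinθ=-0.181001, cosθ=0.983483
  F = (M+m)·ẍ + m·l·cosθ·θ̈ − m·l·sinθ·θ̇² = -10.088277 + 1.977785 − -0.000560 = -8.109932
step 5→6:
  ẍ = (ẋ'−ẋ)/dt = (-0.419494276−-0.221518659)/0.038316 = -5.166918
  θ̈ = (θ̇'−θ̇)/dt = (0.264717490−0.144596253)/0.038316 = 3.135015
  sinθ=-0.184725, cosθ=0.982790
  F = (M+m)·ẍ + m·l·cosθ·θ̈ − m·l·sinθ·θ̇² = -6.106764 + 0.975151 − -0.001222 = -5.130391
step 6→7:
  ẍ = (ẋ'−ẋ)/dt = (0.068681576−-0.419494276)/0.038316 = 12.740783
  θ̈ = (θ̇'−θ̇)/dt = (-0.260997566−0.264717490)/0.038316 = -13.720510
  sinθ=-0.179277, cosθ=0.983799
  F = (M+m)·ẍ + m·l·cosθ·θ̈ − m·l·sinθ·θ̇² = 15.058294 + -4.272164 − -0.003976 = 10.790106

F_0 = -3.883116 N
F_1 = -5.349160 N
F_2 = -8.130923 N
F_3 = -11.177539 N
F_4 = -8.109932 N
F_5 = -5.130391 N
F_6 = 10.790106 N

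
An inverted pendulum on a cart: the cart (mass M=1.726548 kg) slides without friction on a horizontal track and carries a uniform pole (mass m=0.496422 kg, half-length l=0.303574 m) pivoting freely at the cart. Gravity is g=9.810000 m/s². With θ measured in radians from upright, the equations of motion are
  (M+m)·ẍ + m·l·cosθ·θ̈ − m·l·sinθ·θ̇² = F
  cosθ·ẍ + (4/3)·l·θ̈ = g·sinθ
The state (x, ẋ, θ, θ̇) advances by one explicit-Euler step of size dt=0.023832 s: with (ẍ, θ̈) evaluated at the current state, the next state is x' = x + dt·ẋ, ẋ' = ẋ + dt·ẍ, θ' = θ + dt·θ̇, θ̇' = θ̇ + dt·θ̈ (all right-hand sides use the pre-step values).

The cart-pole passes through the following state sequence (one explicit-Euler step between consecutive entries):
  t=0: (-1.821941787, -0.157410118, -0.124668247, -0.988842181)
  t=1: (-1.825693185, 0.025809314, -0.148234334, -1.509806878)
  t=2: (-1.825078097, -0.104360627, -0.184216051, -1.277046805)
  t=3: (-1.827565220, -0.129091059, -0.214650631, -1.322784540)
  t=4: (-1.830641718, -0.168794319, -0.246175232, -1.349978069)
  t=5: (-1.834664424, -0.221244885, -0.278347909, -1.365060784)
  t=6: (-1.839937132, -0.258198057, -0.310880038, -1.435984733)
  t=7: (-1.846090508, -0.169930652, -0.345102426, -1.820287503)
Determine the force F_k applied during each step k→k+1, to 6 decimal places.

F_0 = 13.839690 N
F_1 = -10.635376 N
F_2 = -2.546081 N
F_3 = -3.815232 N
F_4 = -4.917985 N
F_5 = -3.800934 N
F_6 = 6.014713 N

step 0→1:
  ẍ = (ẋ'−ẋ)/dt = (0.025809314−-0.157410118)/0.023832 = 7.687959
  θ̈ = (θ̇'−θ̇)/dt = (-1.509806878−-0.988842181)/0.023832 = -21.859882
  sinθ=-0.124346, cosθ=0.992239
  F = (M+m)·ẍ + m·l·cosθ·θ̈ − m·l·sinθ·θ̇² = 17.090102 + -3.268735 − -0.018323 = 13.839690
step 1→2:
  ẍ = (ẋ'−ẋ)/dt = (-0.104360627−0.025809314)/0.023832 = -5.461981
  θ̈ = (θ̇'−θ̇)/dt = (-1.277046805−-1.509806878)/0.023832 = 9.766703
  sinθ=-0.147692, cosθ=0.989033
  F = (M+m)·ẍ + m·l·cosθ·θ̈ − m·l·sinθ·θ̇² = -12.141821 + 1.455709 − -0.050736 = -10.635376
step 2→3:
  ẍ = (ẋ'−ẋ)/dt = (-0.129091059−-0.104360627)/0.023832 = -1.037699
  θ̈ = (θ̇'−θ̇)/dt = (-1.322784540−-1.277046805)/0.023832 = -1.919173
  sinθ=-0.183176, cosθ=0.983080
  F = (M+m)·ẍ + m·l·cosθ·θ̈ − m·l·sinθ·θ̇² = -2.306773 + -0.284327 − -0.045019 = -2.546081
step 3→4:
  ẍ = (ẋ'−ẋ)/dt = (-0.168794319−-0.129091059)/0.023832 = -1.665964
  θ̈ = (θ̇'−θ̇)/dt = (-1.349978069−-1.322784540)/0.023832 = -1.141051
  sinθ=-0.213006, cosθ=0.977051
  F = (M+m)·ẍ + m·l·cosθ·θ̈ − m·l·sinθ·θ̇² = -3.703389 + -0.168011 − -0.056168 = -3.815232
step 4→5:
  ẍ = (ẋ'−ẋ)/dt = (-0.221244885−-0.168794319)/0.023832 = -2.200846
  θ̈ = (θ̇'−θ̇)/dt = (-1.365060784−-1.349978069)/0.023832 = -0.632877
  sinθ=-0.243696, cosθ=0.969852
  F = (M+m)·ẍ + m·l·cosθ·θ̈ − m·l·sinθ·θ̇² = -4.892415 + -0.092500 − -0.066930 = -4.917985
step 5→6:
  ẍ = (ẋ'−ẋ)/dt = (-0.258198057−-0.221244885)/0.023832 = -1.550570
  θ̈ = (θ̇'−θ̇)/dt = (-1.435984733−-1.365060784)/0.023832 = -2.975997
  sinθ=-0.274768, cosθ=0.961511
  F = (M+m)·ẍ + m·l·cosθ·θ̈ − m·l·sinθ·θ̇² = -3.446869 + -0.431223 − -0.077159 = -3.800934
step 6→7:
  ẍ = (ẋ'−ẋ)/dt = (-0.169930652−-0.258198057)/0.023832 = 3.703735
  θ̈ = (θ̇'−θ̇)/dt = (-1.820287503−-1.435984733)/0.023832 = -16.125494
  sinθ=-0.305897, cosθ=0.952065
  F = (M+m)·ẍ + m·l·cosθ·θ̈ − m·l·sinθ·θ̇² = 8.233291 + -2.313636 − -0.095058 = 6.014713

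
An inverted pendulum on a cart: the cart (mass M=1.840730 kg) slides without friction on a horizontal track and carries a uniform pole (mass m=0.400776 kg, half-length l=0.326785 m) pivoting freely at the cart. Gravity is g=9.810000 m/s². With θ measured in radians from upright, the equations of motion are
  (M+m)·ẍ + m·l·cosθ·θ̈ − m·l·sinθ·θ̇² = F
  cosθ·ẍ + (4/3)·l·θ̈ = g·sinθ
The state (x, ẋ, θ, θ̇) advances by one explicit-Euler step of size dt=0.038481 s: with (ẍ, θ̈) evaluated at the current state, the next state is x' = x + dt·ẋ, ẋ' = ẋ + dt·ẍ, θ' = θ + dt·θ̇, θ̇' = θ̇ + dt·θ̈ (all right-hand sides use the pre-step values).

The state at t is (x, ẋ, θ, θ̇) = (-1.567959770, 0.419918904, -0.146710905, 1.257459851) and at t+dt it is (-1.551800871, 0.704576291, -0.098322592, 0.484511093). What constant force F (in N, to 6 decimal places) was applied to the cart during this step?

F = 14.009055 N

ẍ = (ẋ'−ẋ)/dt = (0.704576291−0.419918904)/0.038481 = 7.397349
θ̈ = (θ̇'−θ̇)/dt = (0.484511093−1.257459851)/0.038481 = -20.086504
sinθ=-0.146185, cosθ=0.989257
F = (M+m)·ẍ + m·l·cosθ·θ̈ − m·l·sinθ·θ̇² = 16.581202 + -2.602420 − -0.030273 = 14.009055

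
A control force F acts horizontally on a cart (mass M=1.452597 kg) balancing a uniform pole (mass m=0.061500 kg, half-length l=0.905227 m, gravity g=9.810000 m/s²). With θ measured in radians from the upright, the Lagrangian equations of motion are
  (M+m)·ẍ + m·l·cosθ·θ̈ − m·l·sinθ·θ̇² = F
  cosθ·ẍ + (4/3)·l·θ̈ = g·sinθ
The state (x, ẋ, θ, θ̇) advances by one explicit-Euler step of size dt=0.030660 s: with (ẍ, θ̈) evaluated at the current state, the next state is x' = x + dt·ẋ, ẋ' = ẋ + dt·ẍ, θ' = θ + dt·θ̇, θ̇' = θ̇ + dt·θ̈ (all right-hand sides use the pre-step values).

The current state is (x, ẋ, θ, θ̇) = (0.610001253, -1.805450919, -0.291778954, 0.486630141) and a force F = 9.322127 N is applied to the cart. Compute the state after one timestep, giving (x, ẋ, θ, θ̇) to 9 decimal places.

(0.554646128, -1.608736406, -0.276858874, 0.258853133)

sinθ=-0.287656444, cosθ=0.957733664
temp = (F + m·l·θ̇²·sinθ)/(M+m) = (9.322127 + -0.003792318)/1.514097 = 6.154384219
θ̈ = (g·sinθ − cosθ·temp)/(l·(4/3 − m·cos²θ/(M+m))) = -7.429126147
ẍ = temp − m·l·θ̈·cosθ/(M+m) = 6.415998472
Euler: x'=0.610001253+0.030660·-1.805450919=0.554646128, ẋ'=-1.805450919+0.030660·6.415998472=-1.608736406
       θ'=-0.291778954+0.030660·0.486630141=-0.276858874, θ̇'=0.486630141+0.030660·-7.429126147=0.258853133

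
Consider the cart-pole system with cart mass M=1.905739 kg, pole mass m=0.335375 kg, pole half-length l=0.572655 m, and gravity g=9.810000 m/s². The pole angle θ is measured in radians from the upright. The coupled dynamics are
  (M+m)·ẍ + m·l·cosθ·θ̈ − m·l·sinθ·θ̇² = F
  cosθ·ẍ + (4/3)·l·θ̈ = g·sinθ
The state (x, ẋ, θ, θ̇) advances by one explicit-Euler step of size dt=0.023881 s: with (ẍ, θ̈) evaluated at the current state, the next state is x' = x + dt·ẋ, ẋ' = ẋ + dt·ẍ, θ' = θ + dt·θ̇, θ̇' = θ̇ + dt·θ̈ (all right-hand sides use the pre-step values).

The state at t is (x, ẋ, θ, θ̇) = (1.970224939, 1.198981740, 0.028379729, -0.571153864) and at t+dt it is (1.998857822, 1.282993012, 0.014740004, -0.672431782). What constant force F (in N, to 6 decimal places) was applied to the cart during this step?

F = 7.068103 N

ẍ = (ẋ'−ẋ)/dt = (1.282993012−1.198981740)/0.023881 = 3.517913
θ̈ = (θ̇'−θ̇)/dt = (-0.672431782−-0.571153864)/0.023881 = -4.240941
sinθ=0.028376, cosθ=0.999597
F = (M+m)·ẍ + m·l·cosθ·θ̈ − m·l·sinθ·θ̇² = 7.884043 + -0.814162 − 0.001778 = 7.068103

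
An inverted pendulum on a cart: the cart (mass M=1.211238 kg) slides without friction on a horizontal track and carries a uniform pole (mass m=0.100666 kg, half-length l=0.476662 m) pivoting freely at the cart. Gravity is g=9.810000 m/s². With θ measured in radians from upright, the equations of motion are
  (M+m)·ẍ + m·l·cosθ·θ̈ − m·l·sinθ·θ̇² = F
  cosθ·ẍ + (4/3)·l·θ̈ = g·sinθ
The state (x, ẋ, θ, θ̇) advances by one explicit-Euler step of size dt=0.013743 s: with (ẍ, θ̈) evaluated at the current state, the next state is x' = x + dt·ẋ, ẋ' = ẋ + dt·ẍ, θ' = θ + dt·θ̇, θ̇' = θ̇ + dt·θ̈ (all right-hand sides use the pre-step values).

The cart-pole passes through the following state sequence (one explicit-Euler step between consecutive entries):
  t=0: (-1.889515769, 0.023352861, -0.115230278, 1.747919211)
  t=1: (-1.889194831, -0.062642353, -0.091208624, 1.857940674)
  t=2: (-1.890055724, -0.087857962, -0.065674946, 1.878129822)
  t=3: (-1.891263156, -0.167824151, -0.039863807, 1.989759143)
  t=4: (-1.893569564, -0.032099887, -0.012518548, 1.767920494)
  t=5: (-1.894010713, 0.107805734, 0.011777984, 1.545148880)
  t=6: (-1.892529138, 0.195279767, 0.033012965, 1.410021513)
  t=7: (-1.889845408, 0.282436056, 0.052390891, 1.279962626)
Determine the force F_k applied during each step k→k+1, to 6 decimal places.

F_0 = -7.810638 N
F_1 = -2.321793 N
F_2 = -7.233535 N
F_3 = 12.189848 N
F_4 = 12.579494 N
F_5 = 7.877140 N
F_6 = 7.862920 N

step 0→1:
  ẍ = (ẋ'−ẋ)/dt = (-0.062642353−0.023352861)/0.013743 = -6.257383
  θ̈ = (θ̇'−θ̇)/dt = (1.857940674−1.747919211)/0.013743 = 8.005637
  sinθ=-0.114975, cosθ=0.993368
  F = (M+m)·ẍ + m·l·cosθ·θ̈ − m·l·sinθ·θ̇² = -8.209086 + 0.381592 − -0.016855 = -7.810638
step 1→2:
  ẍ = (ẋ'−ẋ)/dt = (-0.087857962−-0.062642353)/0.013743 = -1.834797
  θ̈ = (θ̇'−θ̇)/dt = (1.878129822−1.857940674)/0.013743 = 1.469050
  sinθ=-0.091082, cosθ=0.995843
  F = (M+m)·ẍ + m·l·cosθ·θ̈ − m·l·sinθ·θ̇² = -2.407077 + 0.070197 − -0.015087 = -2.321793
step 2→3:
  ẍ = (ẋ'−ẋ)/dt = (-0.167824151−-0.087857962)/0.013743 = -5.818685
  θ̈ = (θ̇'−θ̇)/dt = (1.989759143−1.878129822)/0.013743 = 8.122631
  sinθ=-0.065628, cosθ=0.997844
  F = (M+m)·ẍ + m·l·cosθ·θ̈ − m·l·sinθ·θ̇² = -7.633556 + 0.388913 − -0.011108 = -7.233535
step 3→4:
  ẍ = (ẋ'−ẋ)/dt = (-0.032099887−-0.167824151)/0.013743 = 9.875883
  θ̈ = (θ̇'−θ̇)/dt = (1.767920494−1.989759143)/0.013743 = -16.141938
  sinθ=-0.039853, cosθ=0.999206
  F = (M+m)·ẍ + m·l·cosθ·θ̈ − m·l·sinθ·θ̇² = 12.956211 + -0.773934 − -0.007571 = 12.189848
step 4→5:
  ẍ = (ẋ'−ẋ)/dt = (0.107805734−-0.032099887)/0.013743 = 10.180137
  θ̈ = (θ̇'−θ̇)/dt = (1.545148880−1.767920494)/0.013743 = -16.209824
  sinθ=-0.012518, cosθ=0.999922
  F = (M+m)·ẍ + m·l·cosθ·θ̈ − m·l·sinθ·θ̇² = 13.355362 + -0.777746 − -0.001877 = 12.579494
step 5→6:
  ẍ = (ẋ'−ẋ)/dt = (0.195279767−0.107805734)/0.013743 = 6.364988
  θ̈ = (θ̇'−θ̇)/dt = (1.410021513−1.545148880)/0.013743 = -9.832451
  sinθ=0.011778, cosθ=0.999931
  F = (M+m)·ẍ + m·l·cosθ·θ̈ − m·l·sinθ·θ̇² = 8.350253 + -0.471764 − 0.001349 = 7.877140
step 6→7:
  ẍ = (ẋ'−ẋ)/dt = (0.282436056−0.195279767)/0.013743 = 6.341868
  θ̈ = (θ̇'−θ̇)/dt = (1.279962626−1.410021513)/0.013743 = -9.463646
  sinθ=0.033007, cosθ=0.999455
  F = (M+m)·ẍ + m·l·cosθ·θ̈ − m·l·sinθ·θ̇² = 8.319922 + -0.453853 − 0.003149 = 7.862920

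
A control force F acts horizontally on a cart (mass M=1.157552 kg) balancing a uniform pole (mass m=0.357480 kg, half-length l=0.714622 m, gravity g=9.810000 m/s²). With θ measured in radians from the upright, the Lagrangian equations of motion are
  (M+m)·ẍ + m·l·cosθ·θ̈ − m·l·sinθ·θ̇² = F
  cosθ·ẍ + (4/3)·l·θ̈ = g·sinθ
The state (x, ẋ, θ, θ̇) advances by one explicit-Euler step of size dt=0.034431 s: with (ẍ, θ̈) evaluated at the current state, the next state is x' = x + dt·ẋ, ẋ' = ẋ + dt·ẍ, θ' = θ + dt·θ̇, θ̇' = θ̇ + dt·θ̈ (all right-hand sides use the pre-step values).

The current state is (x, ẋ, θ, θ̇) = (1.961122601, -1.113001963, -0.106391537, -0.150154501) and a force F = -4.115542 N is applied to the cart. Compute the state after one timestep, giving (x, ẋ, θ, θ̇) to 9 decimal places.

sinθ=-0.106190940, cosθ=0.994345757
temp = (F + m·l·θ̇²·sinθ)/(M+m) = (-4.115542 + -0.000611635)/1.515032 = -2.716875706
θ̈ = (g·sinθ − cosθ·temp)/(l·(4/3 − m·cos²θ/(M+m))) = 2.111379865
ẍ = temp − m·l·θ̈·cosθ/(M+m) = -3.070881301
Euler: x'=1.961122601+0.034431·-1.113001963=1.922800830, ẋ'=-1.113001963+0.034431·-3.070881301=-1.218735477
       θ'=-0.106391537+0.034431·-0.150154501=-0.111561507, θ̇'=-0.150154501+0.034431·2.111379865=-0.077457581

(1.922800830, -1.218735477, -0.111561507, -0.077457581)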